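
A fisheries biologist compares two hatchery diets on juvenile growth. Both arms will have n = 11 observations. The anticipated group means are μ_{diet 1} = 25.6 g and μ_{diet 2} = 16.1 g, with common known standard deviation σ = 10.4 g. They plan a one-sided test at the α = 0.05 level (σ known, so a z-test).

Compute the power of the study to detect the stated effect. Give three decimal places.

Standardized effect: d = |μ_{diet 1} − μ_{diet 2}| / σ = |25.6 − 16.1| / 10.4 = 0.9135
Noncentrality parameter: δ = d·√(n/2) = 0.9135 × √(11/2) = 2.1423
Critical value for a one-sided test at α = 0.05: z_α = 1.645.
Power = P(Z > 1.645 − δ) = Φ(0.497) = 0.6905.

Power ≈ 0.691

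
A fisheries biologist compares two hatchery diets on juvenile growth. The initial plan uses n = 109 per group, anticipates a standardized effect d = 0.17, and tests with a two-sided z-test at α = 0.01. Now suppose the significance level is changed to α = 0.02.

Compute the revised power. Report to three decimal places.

Power ≈ 0.142

δ = d·√(n/2) = 0.17 × √(109/2) = 1.2550 (unchanged). New critical value: z_{0.01} = 2.326.
Revised power = Φ(δ − 2.326) + Φ(−δ − 2.326) = Φ(-1.071) + Φ(-3.581) = 0.1420 + 0.0002 = 0.1422.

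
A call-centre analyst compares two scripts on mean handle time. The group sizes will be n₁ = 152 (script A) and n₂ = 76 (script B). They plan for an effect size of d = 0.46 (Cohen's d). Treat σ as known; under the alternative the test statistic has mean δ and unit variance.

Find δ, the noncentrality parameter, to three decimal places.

The noncentrality parameter scales effect size by the design's sample-size factor: δ = d / √(1/n₁ + 1/n₂) = 0.46 / √(1/152 + 1/76) = 3.2743

δ ≈ 3.274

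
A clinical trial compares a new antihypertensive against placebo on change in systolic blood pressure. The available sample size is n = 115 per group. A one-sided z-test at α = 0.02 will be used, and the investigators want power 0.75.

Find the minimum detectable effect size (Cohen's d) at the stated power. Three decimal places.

d ≈ 0.360

Required noncentrality: δ = z_{0.02} + z_{0.25} = 2.054 + 0.674 = 2.728.
δ = d·√(n/2) ⇒ d = δ/√(n/2) = 2.728/√(115/2) = 0.3598.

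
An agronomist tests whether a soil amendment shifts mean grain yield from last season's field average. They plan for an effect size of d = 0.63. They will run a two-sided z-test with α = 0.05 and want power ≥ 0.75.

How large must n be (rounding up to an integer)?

Set Φ(δ − 1.960) = 0.75; then δ − 1.960 = Φ⁻¹(0.75) = 0.674, giving δ = 2.634.
(For δ > 0 the lower-tail rejection region contributes negligibly to power, so the one-term inversion is standard.)
δ = d·√n ⇒ n = (δ/d)² = (2.634 / 0.63)² = 17.49.
Rounding up, n = 18.

n = 18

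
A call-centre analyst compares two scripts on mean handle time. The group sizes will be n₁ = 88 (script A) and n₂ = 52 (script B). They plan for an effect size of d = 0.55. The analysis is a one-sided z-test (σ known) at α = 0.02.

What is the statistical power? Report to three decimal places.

Noncentrality parameter: δ = d / √(1/n₁ + 1/n₂) = 0.55 / √(1/88 + 1/52) = 3.1444
Critical value for a one-sided test at α = 0.02: z_α = 2.054.
Power = Φ(δ − 2.054) = Φ(1.091) = 0.8623.

Power ≈ 0.862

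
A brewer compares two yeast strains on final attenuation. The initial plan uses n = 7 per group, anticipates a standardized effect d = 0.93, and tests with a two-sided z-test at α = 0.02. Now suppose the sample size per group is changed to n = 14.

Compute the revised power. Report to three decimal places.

Power ≈ 0.553

With n = 14 per group: δ = d·√(n/2) = 0.93 × √(14/2) = 2.4605. Critical value z_{0.01} = 2.326.
Revised power = Φ(δ − 2.326) + Φ(−δ − 2.326) = Φ(0.134) + Φ(-4.787) = 0.5534 + 0.0000 = 0.5534.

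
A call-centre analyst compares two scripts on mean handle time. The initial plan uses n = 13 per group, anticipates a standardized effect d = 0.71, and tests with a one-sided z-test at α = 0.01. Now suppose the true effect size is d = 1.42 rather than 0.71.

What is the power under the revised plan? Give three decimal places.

With d = 1.42: δ = d·√(n/2) = 1.42 × √(13/2) = 3.6203. Critical value z_{0.01} = 2.326.
Revised power = Φ(δ − 2.326) = Φ(1.294) = 0.9022.

Power ≈ 0.902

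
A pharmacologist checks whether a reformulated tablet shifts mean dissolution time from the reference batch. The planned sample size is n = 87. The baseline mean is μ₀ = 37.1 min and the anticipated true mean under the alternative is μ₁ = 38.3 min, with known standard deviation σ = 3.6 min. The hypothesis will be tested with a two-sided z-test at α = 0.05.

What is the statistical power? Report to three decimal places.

Power ≈ 0.875

Standardized effect: d = |μ₁ − μ₀| / σ = |38.3 − 37.1| / 3.6 = 0.3333
Noncentrality parameter: δ = d·√n = 0.3333 × √87 = 3.1091
Critical value for a two-sided test at α = 0.05: z_{α/2} = 1.960.
Power = Φ(δ − 1.960) + Φ(−δ − 1.960) = Φ(1.149) + Φ(-5.069) = 0.8748 + 0.0000 = 0.8748.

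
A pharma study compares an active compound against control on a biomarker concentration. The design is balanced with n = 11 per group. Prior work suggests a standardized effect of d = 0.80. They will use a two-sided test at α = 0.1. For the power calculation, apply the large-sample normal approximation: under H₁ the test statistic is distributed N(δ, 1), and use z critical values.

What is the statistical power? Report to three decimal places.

Noncentrality parameter: δ = d·√(n/2) = 0.80 × √(11/2) = 1.8762
Two-sided α = 0.1 → critical value z_{0.05} = 1.645.
Power = Φ(δ − 1.645) + Φ(−δ − 1.645) = Φ(0.231) + Φ(-3.521) = 0.5915 + 0.0002 = 0.5917.

Power ≈ 0.592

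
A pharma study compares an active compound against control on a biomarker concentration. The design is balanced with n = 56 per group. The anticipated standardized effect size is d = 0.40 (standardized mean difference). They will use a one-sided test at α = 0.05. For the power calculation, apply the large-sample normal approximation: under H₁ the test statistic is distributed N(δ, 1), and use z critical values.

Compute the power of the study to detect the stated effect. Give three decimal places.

Power ≈ 0.681

Noncentrality parameter: δ = d·√(n/2) = 0.40 × √(56/2) = 2.1166
One-sided α = 0.05 → critical value z_{0.05} = 1.645.
Power = P(Z > 1.645 − δ) = Φ(0.472) = 0.6814.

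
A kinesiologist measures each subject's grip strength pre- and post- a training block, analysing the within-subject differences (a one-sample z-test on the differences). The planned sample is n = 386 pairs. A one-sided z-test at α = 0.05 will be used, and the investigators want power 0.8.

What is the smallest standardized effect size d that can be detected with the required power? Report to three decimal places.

Need Φ(δ − 1.645) = 0.8, so δ = 1.645 + 0.842 = 2.486.
δ = d·√n ⇒ d = δ/√n = 2.486/√386 = 0.1266.

d ≈ 0.127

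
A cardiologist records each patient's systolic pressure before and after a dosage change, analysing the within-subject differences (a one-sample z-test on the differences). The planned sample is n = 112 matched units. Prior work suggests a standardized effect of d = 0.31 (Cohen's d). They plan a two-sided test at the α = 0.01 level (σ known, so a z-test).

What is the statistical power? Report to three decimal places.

Noncentrality parameter: δ = d·√n = 0.31 × √112 = 3.2807
Critical value for a two-sided test at α = 0.01: z_{α/2} = 2.576.
Power = Φ(δ − 2.576) + Φ(−δ − 2.576) = Φ(0.705) + Φ(-5.857) = 0.7596 + 0.0000 = 0.7596.

Power ≈ 0.760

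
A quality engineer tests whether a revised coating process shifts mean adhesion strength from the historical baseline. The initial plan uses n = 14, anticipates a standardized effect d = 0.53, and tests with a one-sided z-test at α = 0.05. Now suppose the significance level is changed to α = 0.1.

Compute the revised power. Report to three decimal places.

Power ≈ 0.759

δ = d·√n = 0.53 × √14 = 1.9831 (unchanged). New critical value: z_{0.1} = 1.282.
Revised power = P(Z > 1.282 − δ) = Φ(0.702) = 0.7585.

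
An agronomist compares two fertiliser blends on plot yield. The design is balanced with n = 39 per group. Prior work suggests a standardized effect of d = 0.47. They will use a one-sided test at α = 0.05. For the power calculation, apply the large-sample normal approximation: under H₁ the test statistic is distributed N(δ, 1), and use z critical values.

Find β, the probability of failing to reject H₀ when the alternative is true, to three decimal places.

Noncentrality parameter: δ = d·√(n/2) = 0.47 × √(39/2) = 2.0755
One-sided α = 0.05 → critical value z_{0.05} = 1.645.
Power = Φ(δ − 1.645) = Φ(0.431) = 0.6666.
Type II error: β = 1 − power = 1 − 0.6666 = 0.3334.

β ≈ 0.333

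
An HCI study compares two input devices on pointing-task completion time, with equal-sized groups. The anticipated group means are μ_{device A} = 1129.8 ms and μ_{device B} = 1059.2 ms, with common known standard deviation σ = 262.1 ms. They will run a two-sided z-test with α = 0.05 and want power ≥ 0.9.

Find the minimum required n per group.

n = 290 per group

Standardized effect: d = |μ_{device A} − μ_{device B}| / σ = |1129.8 − 1059.2| / 262.1 = 0.2694
Set Φ(δ − 1.960) = 0.9; then δ − 1.960 = Φ⁻¹(0.9) = 1.282, giving δ = 3.242.
(For δ > 0 the lower-tail rejection region contributes negligibly to power, so the one-term inversion is standard.)
δ = d·√(n/2) ⇒ n = 2(δ/d)² = 2 × (3.242 / 0.2694)² = 289.63.
Rounding up, n = 290 per group.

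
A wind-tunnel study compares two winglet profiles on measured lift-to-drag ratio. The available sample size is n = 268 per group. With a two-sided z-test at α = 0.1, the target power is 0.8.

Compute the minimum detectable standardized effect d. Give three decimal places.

d ≈ 0.215

Required noncentrality: δ = z_{0.05} + z_{0.20} = 1.645 + 0.842 = 2.486.
(The second rejection-region term Φ(−δ − z_{α/2}) is negligible and dropped.)
δ = d·√(n/2) ⇒ d = δ/√(n/2) = 2.486/√(268/2) = 0.2148.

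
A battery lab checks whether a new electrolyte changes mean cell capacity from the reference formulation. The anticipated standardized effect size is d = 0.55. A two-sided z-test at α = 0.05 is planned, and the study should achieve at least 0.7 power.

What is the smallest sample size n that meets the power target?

n = 21

Set Φ(δ − 1.960) = 0.7; then δ − 1.960 = Φ⁻¹(0.7) = 0.524, giving δ = 2.484.
(For δ > 0 the lower-tail rejection region contributes negligibly to power, so the one-term inversion is standard.)
δ = d·√n ⇒ n = (δ/d)² = (2.484 / 0.55)² = 20.40.
Round up to the next whole unit.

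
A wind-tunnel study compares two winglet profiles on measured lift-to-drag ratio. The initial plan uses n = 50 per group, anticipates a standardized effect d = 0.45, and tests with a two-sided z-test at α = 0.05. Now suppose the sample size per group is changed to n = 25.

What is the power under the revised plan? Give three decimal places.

Power ≈ 0.356

With n = 25 per group: δ = d·√(n/2) = 0.45 × √(25/2) = 1.5910. Critical value z_{0.025} = 1.960.
Revised power = Φ(δ − 1.960) + Φ(−δ − 1.960) = Φ(-0.369) + Φ(-3.551) = 0.3561 + 0.0002 = 0.3563.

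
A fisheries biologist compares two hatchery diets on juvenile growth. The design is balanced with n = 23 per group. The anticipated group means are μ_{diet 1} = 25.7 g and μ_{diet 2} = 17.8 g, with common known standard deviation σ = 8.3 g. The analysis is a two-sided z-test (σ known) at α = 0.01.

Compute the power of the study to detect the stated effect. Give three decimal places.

Power ≈ 0.743

Standardized effect: d = |μ_{diet 1} − μ_{diet 2}| / σ = |25.7 − 17.8| / 8.3 = 0.9518
Noncentrality parameter: δ = d·√(n/2) = 0.9518 × √(23/2) = 3.2277
Critical value for a two-sided test at α = 0.01: z_{α/2} = 2.576.
Power = Φ(δ − 2.576) + Φ(−δ − 2.576) = Φ(0.652) + Φ(-5.804) = 0.7428 + 0.0000 = 0.7428.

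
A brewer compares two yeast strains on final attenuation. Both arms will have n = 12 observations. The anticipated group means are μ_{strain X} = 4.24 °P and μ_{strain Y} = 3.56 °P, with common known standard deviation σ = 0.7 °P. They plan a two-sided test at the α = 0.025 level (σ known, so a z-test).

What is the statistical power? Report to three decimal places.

Power ≈ 0.555

Standardized effect: d = |μ_{strain X} − μ_{strain Y}| / σ = |4.24 − 3.56| / 0.7 = 0.9714
Noncentrality parameter: δ = d·√(n/2) = 0.9714 × √(12/2) = 2.3795
Critical value for a two-sided test at α = 0.025: z_{α/2} = 2.241.
Power = Φ(δ − 2.241) + Φ(−δ − 2.241) = Φ(0.138) + Φ(-4.621) = 0.5549 + 0.0000 = 0.5549.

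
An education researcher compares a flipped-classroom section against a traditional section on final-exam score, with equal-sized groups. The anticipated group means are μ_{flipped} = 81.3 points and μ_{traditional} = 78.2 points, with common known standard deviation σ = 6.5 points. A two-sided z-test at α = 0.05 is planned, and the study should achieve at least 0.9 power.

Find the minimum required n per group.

n = 93 per group

Standardized effect: d = |μ_{flipped} − μ_{traditional}| / σ = |81.3 − 78.2| / 6.5 = 0.4769
Set Φ(δ − 1.960) = 0.9; then δ − 1.960 = Φ⁻¹(0.9) = 1.282, giving δ = 3.242.
(For δ > 0 the lower-tail rejection region contributes negligibly to power, so the one-term inversion is standard.)
δ = d·√(n/2) ⇒ n = 2(δ/d)² = 2 × (3.242 / 0.4769)² = 92.39.
Round up to the next whole unit.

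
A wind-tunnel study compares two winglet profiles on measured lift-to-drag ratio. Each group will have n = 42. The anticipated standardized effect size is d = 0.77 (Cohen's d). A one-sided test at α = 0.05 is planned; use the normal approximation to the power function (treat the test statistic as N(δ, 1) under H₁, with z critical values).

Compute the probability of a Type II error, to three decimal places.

β ≈ 0.030

Noncentrality parameter: δ = d·√(n/2) = 0.77 × √(42/2) = 3.5286
One-sided α = 0.05 → critical value z_{0.05} = 1.645.
Power = P(Z > 1.645 − δ) = Φ(1.884) = 0.9702.
Type II error: β = 1 − power = 1 − 0.9702 = 0.0298.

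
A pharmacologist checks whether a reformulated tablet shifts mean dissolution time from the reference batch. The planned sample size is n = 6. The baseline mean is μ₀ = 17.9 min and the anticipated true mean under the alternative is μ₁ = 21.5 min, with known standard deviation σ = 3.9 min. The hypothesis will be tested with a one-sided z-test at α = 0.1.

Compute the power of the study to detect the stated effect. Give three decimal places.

Power ≈ 0.836

Standardized effect: d = |μ₁ − μ₀| / σ = |21.5 − 17.9| / 3.9 = 0.9231
Noncentrality parameter: δ = d·√n = 0.9231 × √6 = 2.2611
One-sided α = 0.1 → critical value z_{0.1} = 1.282.
Power = Φ(δ − 1.282) = Φ(0.980) = 0.8363.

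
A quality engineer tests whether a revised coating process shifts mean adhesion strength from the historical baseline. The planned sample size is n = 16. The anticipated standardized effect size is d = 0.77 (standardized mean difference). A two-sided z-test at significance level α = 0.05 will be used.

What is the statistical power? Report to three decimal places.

Noncentrality parameter: δ = d·√n = 0.77 × √16 = 3.0800
Critical value for a two-sided test at α = 0.05: z_{α/2} = 1.960.
Power = Φ(δ − 1.960) + Φ(−δ − 1.960) = Φ(1.120) + Φ(-5.040) = 0.8687 + 0.0000 = 0.8687.

Power ≈ 0.869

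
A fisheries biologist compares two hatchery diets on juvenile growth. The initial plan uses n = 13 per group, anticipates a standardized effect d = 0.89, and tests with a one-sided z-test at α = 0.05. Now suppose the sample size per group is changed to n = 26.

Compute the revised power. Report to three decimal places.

Power ≈ 0.941

With n = 26 per group: δ = d·√(n/2) = 0.89 × √(26/2) = 3.2089. Critical value z_{0.05} = 1.645.
Revised power = Φ(δ − 1.645) = Φ(1.564) = 0.9411.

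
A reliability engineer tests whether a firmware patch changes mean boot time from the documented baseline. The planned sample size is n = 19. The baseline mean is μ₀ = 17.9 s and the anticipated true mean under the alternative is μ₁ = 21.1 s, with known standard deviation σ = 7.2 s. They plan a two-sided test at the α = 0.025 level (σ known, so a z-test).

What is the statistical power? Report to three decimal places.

Power ≈ 0.381

Standardized effect: d = |μ₁ − μ₀| / σ = |21.1 − 17.9| / 7.2 = 0.4444
Noncentrality parameter: δ = d·√n = 0.4444 × √19 = 1.9373
Two-sided α = 0.025 → critical value z_{0.0125} = 2.241.
Power = Φ(δ − 2.241) + Φ(−δ − 2.241) = Φ(-0.304) + Φ(-4.179) = 0.3805 + 0.0000 = 0.3805.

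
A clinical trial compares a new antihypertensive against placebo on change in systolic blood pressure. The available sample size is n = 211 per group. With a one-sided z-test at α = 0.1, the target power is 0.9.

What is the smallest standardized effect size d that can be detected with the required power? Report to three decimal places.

Required noncentrality: δ = z_{0.1} + z_{0.10} = 1.282 + 1.282 = 2.563.
δ = d·√(n/2) ⇒ d = δ/√(n/2) = 2.563/√(211/2) = 0.2495.

d ≈ 0.250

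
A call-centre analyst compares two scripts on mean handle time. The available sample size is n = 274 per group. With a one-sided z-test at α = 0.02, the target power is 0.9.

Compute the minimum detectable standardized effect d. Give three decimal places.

d ≈ 0.285

Required noncentrality: δ = z_{0.02} + z_{0.10} = 2.054 + 1.282 = 3.335.
δ = d·√(n/2) ⇒ d = δ/√(n/2) = 3.335/√(274/2) = 0.2850.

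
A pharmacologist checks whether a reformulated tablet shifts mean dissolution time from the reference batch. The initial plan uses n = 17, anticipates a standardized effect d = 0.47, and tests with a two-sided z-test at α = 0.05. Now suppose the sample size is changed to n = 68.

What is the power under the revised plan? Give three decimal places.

Power ≈ 0.972

With n = 68: δ = d·√n = 0.47 × √68 = 3.8757. Critical value z_{0.025} = 1.960.
Revised power = Φ(δ − 1.960) + Φ(−δ − 1.960) = Φ(1.916) + Φ(-5.836) = 0.9723 + 0.0000 = 0.9723.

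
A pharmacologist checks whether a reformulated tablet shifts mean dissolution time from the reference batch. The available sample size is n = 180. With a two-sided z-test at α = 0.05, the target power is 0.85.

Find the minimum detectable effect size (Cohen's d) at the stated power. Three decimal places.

Need Φ(δ − 1.960) = 0.85, so δ = 1.960 + 1.036 = 2.996.
(The second rejection-region term Φ(−δ − z_{α/2}) is negligible and dropped.)
δ = d·√n ⇒ d = δ/√n = 2.996/√180 = 0.2233.

d ≈ 0.223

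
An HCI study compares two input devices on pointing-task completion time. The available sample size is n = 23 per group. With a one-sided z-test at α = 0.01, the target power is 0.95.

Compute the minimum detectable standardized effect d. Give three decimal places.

Required noncentrality: δ = z_{0.01} + z_{0.05} = 2.326 + 1.645 = 3.971.
δ = d·√(n/2) ⇒ d = δ/√(n/2) = 3.971/√(23/2) = 1.1710.

d ≈ 1.171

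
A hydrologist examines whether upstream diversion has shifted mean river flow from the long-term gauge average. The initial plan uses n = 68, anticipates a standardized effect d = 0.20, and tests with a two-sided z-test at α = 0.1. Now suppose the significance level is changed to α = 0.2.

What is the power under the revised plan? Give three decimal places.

δ = d·√n = 0.20 × √68 = 1.6492 (unchanged). New critical value: z_{0.1} = 1.282.
Revised power = Φ(δ − 1.282) + Φ(−δ − 1.282) = Φ(0.368) + Φ(-2.931) = 0.6434 + 0.0017 = 0.6451.

Power ≈ 0.645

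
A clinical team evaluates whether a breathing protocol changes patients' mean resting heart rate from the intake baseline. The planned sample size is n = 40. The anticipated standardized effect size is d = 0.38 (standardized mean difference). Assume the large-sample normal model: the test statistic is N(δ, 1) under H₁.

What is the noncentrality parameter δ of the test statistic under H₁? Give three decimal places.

δ = d·√n = 0.38 × √40 = 2.4033

δ ≈ 2.403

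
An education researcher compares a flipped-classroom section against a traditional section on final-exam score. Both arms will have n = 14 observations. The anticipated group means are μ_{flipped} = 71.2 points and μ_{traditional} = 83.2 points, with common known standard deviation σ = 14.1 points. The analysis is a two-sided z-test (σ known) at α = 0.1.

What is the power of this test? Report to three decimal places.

Power ≈ 0.728

Standardized effect: d = |μ_{flipped} − μ_{traditional}| / σ = |71.2 − 83.2| / 14.1 = 0.8511
Noncentrality parameter: δ = d·√(n/2) = 0.8511 × √(14/2) = 2.2517
Critical value for a two-sided test at α = 0.1: z_{α/2} = 1.645.
Power = Φ(δ − 1.645) + Φ(−δ − 1.645) = Φ(0.607) + Φ(-3.897) = 0.7280 + 0.0000 = 0.7281.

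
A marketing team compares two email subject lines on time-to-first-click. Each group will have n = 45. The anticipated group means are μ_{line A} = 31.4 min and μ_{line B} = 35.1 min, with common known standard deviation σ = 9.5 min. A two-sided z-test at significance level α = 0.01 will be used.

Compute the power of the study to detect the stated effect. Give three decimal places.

Power ≈ 0.233

Standardized effect: d = |μ_{line A} − μ_{line B}| / σ = |31.4 − 35.1| / 9.5 = 0.3895
Noncentrality parameter: δ = d·√(n/2) = 0.3895 × √(45/2) = 1.8474
Critical value for a two-sided test at α = 0.01: z_{α/2} = 2.576.
Power = Φ(δ − 2.576) + Φ(−δ − 2.576) = Φ(-0.728) + Φ(-4.423) = 0.2332 + 0.0000 = 0.2332.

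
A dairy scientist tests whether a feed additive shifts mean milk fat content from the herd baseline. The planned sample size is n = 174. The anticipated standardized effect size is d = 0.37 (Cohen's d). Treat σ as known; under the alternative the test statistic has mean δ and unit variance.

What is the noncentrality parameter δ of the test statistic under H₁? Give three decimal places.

δ ≈ 4.881

The noncentrality parameter scales effect size by the design's sample-size factor: δ = d·√n = 0.37 × √174 = 4.8806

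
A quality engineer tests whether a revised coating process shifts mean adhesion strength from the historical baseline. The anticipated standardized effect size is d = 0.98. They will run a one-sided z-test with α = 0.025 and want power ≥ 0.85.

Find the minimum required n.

For power 0.85 need Φ(δ − z_{0.025}) = 0.85, so δ = z_{0.025} + z_{0.15} = 1.960 + 1.036 = 2.996.
δ = d·√n ⇒ n = (δ/d)² = (2.996 / 0.98)² = 9.35.
Round up to the next whole unit.

n = 10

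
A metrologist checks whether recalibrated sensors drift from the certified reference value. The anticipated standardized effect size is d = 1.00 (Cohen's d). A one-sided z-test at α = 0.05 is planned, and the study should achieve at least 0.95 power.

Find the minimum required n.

For power 0.95 need Φ(δ − z_{0.05}) = 0.95, so δ = z_{0.05} + z_{0.05} = 1.645 + 1.645 = 3.290.
δ = d·√n ⇒ n = (δ/d)² = (3.290 / 1.00)² = 10.82.
Round up to the next whole unit.

n = 11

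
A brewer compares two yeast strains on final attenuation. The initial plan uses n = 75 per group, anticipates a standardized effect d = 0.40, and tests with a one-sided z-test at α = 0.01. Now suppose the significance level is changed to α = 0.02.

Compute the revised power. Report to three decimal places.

δ = d·√(n/2) = 0.40 × √(75/2) = 2.4495 (unchanged). New critical value: z_{0.02} = 2.054.
Revised power = Φ(δ − 2.054) = Φ(0.396) = 0.6539.

Power ≈ 0.654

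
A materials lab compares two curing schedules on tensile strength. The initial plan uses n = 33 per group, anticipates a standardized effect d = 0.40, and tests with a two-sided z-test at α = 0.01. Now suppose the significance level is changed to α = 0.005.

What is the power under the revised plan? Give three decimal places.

Power ≈ 0.119

δ = d·√(n/2) = 0.40 × √(33/2) = 1.6248 (unchanged). New critical value: z_{0.0025} = 2.807.
Revised power = Φ(δ − 2.807) + Φ(−δ − 2.807) = Φ(-1.182) + Φ(-4.432) = 0.1186 + 0.0000 = 0.1186.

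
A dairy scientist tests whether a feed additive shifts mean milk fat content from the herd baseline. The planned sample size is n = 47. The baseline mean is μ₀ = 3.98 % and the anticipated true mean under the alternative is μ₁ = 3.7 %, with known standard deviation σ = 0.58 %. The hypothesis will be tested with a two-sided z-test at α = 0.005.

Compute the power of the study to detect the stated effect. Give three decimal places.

Power ≈ 0.692

Standardized effect: d = |μ₁ − μ₀| / σ = |3.7 − 3.98| / 0.58 = 0.4828
Noncentrality parameter: δ = d·√n = 0.4828 × √47 = 3.3096
Two-sided α = 0.005 → critical value z_{0.0025} = 2.807.
Power = Φ(δ − 2.807) + Φ(−δ − 2.807) = Φ(0.503) + Φ(-6.117) = 0.6924 + 0.0000 = 0.6924.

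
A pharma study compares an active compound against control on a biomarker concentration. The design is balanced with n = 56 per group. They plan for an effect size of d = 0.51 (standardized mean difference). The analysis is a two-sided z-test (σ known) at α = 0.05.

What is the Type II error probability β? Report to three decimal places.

Noncentrality parameter: δ = d·√(n/2) = 0.51 × √(56/2) = 2.6987
Critical value for a two-sided test at α = 0.05: z_{α/2} = 1.960.
Power = Φ(δ − 1.960) + Φ(−δ − 1.960) = Φ(0.739) + Φ(-4.659) = 0.7700 + 0.0000 = 0.7700.
Type II error: β = 1 − power = 1 − 0.7700 = 0.2300.

β ≈ 0.230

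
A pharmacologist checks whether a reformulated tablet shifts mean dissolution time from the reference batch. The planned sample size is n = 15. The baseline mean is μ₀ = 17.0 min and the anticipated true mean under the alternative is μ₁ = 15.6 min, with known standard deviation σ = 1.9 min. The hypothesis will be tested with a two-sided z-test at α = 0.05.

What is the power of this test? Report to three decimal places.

Power ≈ 0.814

Standardized effect: d = |μ₁ − μ₀| / σ = |15.6 − 17.0| / 1.9 = 0.7368
Noncentrality parameter: δ = d·√n = 0.7368 × √15 = 2.8538
Critical value for a two-sided test at α = 0.05: z_{α/2} = 1.960.
Power = Φ(δ − 1.960) + Φ(−δ − 1.960) = Φ(0.894) + Φ(-4.814) = 0.8143 + 0.0000 = 0.8143.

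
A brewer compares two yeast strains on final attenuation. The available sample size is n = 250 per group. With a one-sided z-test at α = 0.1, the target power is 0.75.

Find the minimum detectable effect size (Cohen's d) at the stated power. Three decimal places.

Required noncentrality: δ = z_{0.1} + z_{0.25} = 1.282 + 0.674 = 1.956.
δ = d·√(n/2) ⇒ d = δ/√(n/2) = 1.956/√(250/2) = 0.1750.

d ≈ 0.175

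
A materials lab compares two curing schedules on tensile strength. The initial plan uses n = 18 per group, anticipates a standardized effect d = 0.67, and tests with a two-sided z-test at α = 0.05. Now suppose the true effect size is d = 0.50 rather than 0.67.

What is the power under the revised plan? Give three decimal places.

With d = 0.50: δ = d·√(n/2) = 0.50 × √(18/2) = 1.5000. Critical value z_{0.025} = 1.960.
Revised power = Φ(δ − 1.960) + Φ(−δ − 1.960) = Φ(-0.460) + Φ(-3.460) = 0.3228 + 0.0003 = 0.3230.

Power ≈ 0.323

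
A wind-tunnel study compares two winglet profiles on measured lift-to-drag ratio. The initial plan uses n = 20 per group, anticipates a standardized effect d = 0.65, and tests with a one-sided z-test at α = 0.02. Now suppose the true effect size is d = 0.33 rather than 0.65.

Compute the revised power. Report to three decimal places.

With d = 0.33: δ = d·√(n/2) = 0.33 × √(20/2) = 1.0436. Critical value z_{0.02} = 2.054.
Revised power = P(Z > 2.054 − δ) = Φ(-1.010) = 0.1562.

Power ≈ 0.156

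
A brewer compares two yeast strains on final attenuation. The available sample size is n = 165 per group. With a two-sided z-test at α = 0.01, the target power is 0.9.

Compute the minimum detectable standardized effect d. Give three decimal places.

d ≈ 0.425

Required noncentrality: δ = z_{0.005} + z_{0.10} = 2.576 + 1.282 = 3.857.
(Lower-tail contribution to power is negligible for δ > 0.)
δ = d·√(n/2) ⇒ d = δ/√(n/2) = 3.857/√(165/2) = 0.4247.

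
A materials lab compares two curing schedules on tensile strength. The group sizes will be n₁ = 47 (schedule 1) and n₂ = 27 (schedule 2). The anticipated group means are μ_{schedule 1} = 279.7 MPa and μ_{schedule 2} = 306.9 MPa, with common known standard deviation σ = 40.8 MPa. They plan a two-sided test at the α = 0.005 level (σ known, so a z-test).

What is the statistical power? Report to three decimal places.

Power ≈ 0.482

Standardized effect: d = |μ_{schedule 1} − μ_{schedule 2}| / σ = |279.7 − 306.9| / 40.8 = 0.6667
Noncentrality parameter: λ = d / √(1/n₁ + 1/n₂) = 0.6667 / √(1/47 + 1/27) = 2.7607
Two-sided α = 0.005 → critical value z_{0.0025} = 2.807.
Power = Φ(λ − 2.807) + Φ(−λ − 2.807) = Φ(-0.046) + Φ(-5.568) = 0.4815 + 0.0000 = 0.4815.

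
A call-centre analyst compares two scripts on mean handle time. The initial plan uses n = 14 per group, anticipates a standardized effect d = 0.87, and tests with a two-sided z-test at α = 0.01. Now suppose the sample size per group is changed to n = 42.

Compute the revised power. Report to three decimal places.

With n = 42 per group: δ = d·√(n/2) = 0.87 × √(42/2) = 3.9868. Critical value z_{0.005} = 2.576.
Revised power = Φ(δ − 2.576) + Φ(−δ − 2.576) = Φ(1.411) + Φ(-6.563) = 0.9209 + 0.0000 = 0.9209.

Power ≈ 0.921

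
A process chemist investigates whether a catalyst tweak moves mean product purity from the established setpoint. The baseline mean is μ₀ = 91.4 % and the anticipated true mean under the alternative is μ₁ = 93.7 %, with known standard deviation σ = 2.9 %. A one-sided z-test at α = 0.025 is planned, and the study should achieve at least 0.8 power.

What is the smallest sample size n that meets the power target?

Standardized effect: d = |μ₁ − μ₀| / σ = |93.7 − 91.4| / 2.9 = 0.7931
Set Φ(δ − 1.960) = 0.8; then δ − 1.960 = Φ⁻¹(0.8) = 0.842, giving δ = 2.802.
δ = d·√n ⇒ n = (δ/d)² = (2.802 / 0.7931)² = 12.48.
Rounding up, n = 13.

n = 13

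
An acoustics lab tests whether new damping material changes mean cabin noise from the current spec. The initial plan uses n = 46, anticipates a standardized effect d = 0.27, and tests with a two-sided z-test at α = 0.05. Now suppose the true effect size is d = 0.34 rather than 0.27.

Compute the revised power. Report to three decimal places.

Power ≈ 0.635

With d = 0.34: δ = d·√n = 0.34 × √46 = 2.3060. Critical value z_{0.025} = 1.960.
Revised power = Φ(δ − 1.960) + Φ(−δ − 1.960) = Φ(0.346) + Φ(-4.266) = 0.6353 + 0.0000 = 0.6353.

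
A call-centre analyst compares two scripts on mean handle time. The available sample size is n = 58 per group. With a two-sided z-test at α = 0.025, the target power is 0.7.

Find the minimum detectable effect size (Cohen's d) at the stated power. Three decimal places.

d ≈ 0.514

Need Φ(δ − 2.241) = 0.7, so δ = 2.241 + 0.524 = 2.766.
(The second rejection-region term Φ(−δ − z_{α/2}) is negligible and dropped.)
δ = d·√(n/2) ⇒ d = δ/√(n/2) = 2.766/√(58/2) = 0.5136.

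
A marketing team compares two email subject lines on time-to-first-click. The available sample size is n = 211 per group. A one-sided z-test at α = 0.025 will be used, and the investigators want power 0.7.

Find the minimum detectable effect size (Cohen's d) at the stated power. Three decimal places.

d ≈ 0.242

Need Φ(δ − 1.960) = 0.7, so δ = 1.960 + 0.524 = 2.484.
δ = d·√(n/2) ⇒ d = δ/√(n/2) = 2.484/√(211/2) = 0.2419.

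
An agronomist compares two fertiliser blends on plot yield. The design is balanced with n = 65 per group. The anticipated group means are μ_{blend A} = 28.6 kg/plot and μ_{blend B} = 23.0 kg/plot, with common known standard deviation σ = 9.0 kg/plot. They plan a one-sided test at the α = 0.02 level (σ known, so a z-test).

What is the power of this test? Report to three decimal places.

Standardized effect: d = |μ_{blend A} − μ_{blend B}| / σ = |28.6 − 23.0| / 9.0 = 0.6222
Noncentrality parameter: δ = d·√(n/2) = 0.6222 × √(65/2) = 3.5472
One-sided α = 0.02 → critical value z_{0.02} = 2.054.
Power = P(Z > 2.054 − δ) = Φ(1.493) = 0.9323.

Power ≈ 0.932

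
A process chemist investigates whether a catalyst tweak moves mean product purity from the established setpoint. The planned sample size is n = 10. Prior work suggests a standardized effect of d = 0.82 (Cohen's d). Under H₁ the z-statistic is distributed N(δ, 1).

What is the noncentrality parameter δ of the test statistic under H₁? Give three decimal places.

The noncentrality parameter scales effect size by the design's sample-size factor: δ = d·√n = 0.82 × √10 = 2.5931

δ ≈ 2.593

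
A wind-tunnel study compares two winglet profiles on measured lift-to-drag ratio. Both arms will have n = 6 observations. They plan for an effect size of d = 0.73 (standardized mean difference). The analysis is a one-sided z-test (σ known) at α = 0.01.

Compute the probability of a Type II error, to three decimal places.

Noncentrality parameter: δ = d·√(n/2) = 0.73 × √(6/2) = 1.2644
One-sided α = 0.01 → critical value z_{0.01} = 2.326.
Power = Φ(δ − 2.326) = Φ(-1.062) = 0.1441.
Type II error: β = 1 − power = 1 − 0.1441 = 0.8559.

β ≈ 0.856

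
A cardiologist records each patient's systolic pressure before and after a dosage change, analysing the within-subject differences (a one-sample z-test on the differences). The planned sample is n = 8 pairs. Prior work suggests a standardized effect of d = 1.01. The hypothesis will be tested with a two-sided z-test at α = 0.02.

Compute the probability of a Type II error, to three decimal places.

Noncentrality parameter: δ = d·√n = 1.01 × √8 = 2.8567
Critical value for a two-sided test at α = 0.02: z_{α/2} = 2.326.
Power = Φ(δ − 2.326) + Φ(−δ − 2.326) = Φ(0.530) + Φ(-5.183) = 0.7021 + 0.0000 = 0.7021.
Type II error: β = 1 − power = 1 − 0.7021 = 0.2979.

β ≈ 0.298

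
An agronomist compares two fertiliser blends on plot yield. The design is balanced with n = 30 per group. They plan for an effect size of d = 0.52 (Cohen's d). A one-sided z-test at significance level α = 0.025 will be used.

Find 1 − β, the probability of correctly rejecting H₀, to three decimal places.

Power ≈ 0.522

Noncentrality parameter: δ = d·√(n/2) = 0.52 × √(30/2) = 2.0140
One-sided α = 0.025 → critical value z_{0.025} = 1.960.
Power = Φ(δ − 1.960) = Φ(0.054) = 0.5215.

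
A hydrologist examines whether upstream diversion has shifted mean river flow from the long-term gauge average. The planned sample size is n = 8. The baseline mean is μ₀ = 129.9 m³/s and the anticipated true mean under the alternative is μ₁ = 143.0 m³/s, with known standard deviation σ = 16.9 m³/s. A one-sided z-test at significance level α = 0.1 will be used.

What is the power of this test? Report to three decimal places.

Standardized effect: d = |μ₁ − μ₀| / σ = |143.0 − 129.9| / 16.9 = 0.7751
Noncentrality parameter: δ = d·√n = 0.7751 × √8 = 2.1924
One-sided α = 0.1 → critical value z_{0.1} = 1.282.
Power = Φ(δ − 1.282) = Φ(0.911) = 0.8188.

Power ≈ 0.819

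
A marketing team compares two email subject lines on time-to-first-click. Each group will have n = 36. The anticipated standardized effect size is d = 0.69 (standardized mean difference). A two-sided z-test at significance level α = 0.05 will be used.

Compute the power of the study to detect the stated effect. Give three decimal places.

Power ≈ 0.833

Noncentrality parameter: δ = d·√(n/2) = 0.69 × √(36/2) = 2.9274
Two-sided α = 0.05 → critical value z_{0.025} = 1.960.
Power = Φ(δ − 1.960) + Φ(−δ − 1.960) = Φ(0.967) + Φ(-4.887) = 0.8333 + 0.0000 = 0.8333.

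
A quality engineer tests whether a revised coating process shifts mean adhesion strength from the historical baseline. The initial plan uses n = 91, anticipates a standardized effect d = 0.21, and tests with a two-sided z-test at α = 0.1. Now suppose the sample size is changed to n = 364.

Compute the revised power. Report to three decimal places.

Power ≈ 0.991

With n = 364: δ = d·√n = 0.21 × √364 = 4.0065. Critical value z_{0.05} = 1.645.
Revised power = Φ(δ − 1.645) + Φ(−δ − 1.645) = Φ(2.362) + Φ(-5.651) = 0.9909 + 0.0000 = 0.9909.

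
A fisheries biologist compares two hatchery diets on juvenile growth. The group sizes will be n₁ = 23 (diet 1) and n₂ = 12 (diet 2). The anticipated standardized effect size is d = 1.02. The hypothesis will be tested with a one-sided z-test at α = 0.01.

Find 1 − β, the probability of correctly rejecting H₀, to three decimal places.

Noncentrality parameter: δ = d / √(1/n₁ + 1/n₂) = 1.02 / √(1/23 + 1/12) = 2.8643
Critical value for a one-sided test at α = 0.01: z_α = 2.326.
Power = Φ(δ − 2.326) = Φ(0.538) = 0.7047.

Power ≈ 0.705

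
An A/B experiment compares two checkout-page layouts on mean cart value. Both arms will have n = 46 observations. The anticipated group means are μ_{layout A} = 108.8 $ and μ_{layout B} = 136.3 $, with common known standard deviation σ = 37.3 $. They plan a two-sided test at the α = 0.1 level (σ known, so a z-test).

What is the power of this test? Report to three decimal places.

Power ≈ 0.971

Standardized effect: d = |μ_{layout A} − μ_{layout B}| / σ = |108.8 − 136.3| / 37.3 = 0.7373
Noncentrality parameter: δ = d·√(n/2) = 0.7373 × √(46/2) = 3.5358
Two-sided α = 0.1 → critical value z_{0.05} = 1.645.
Power = Φ(δ − 1.645) + Φ(−δ − 1.645) = Φ(1.891) + Φ(-5.181) = 0.9707 + 0.0000 = 0.9707.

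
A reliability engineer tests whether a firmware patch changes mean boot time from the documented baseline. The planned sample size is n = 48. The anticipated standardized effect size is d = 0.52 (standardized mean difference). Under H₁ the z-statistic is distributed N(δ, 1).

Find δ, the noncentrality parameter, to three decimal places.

δ = d·√n = 0.52 × √48 = 3.6027

δ ≈ 3.603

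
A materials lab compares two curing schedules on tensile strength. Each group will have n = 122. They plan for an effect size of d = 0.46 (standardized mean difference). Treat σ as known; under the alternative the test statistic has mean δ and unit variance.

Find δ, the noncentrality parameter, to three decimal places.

δ ≈ 3.593

δ = d·√(n/2) = 0.46 × √(122/2) = 3.5927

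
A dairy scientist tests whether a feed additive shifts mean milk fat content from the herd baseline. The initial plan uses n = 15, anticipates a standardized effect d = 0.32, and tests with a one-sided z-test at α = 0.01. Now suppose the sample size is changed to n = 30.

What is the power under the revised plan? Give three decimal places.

With n = 30: δ = d·√n = 0.32 × √30 = 1.7527. Critical value z_{0.01} = 2.326.
Revised power = Φ(δ − 2.326) = Φ(-0.574) = 0.2831.

Power ≈ 0.283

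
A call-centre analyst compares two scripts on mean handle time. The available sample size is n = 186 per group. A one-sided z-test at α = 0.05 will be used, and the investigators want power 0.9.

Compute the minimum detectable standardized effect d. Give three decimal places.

d ≈ 0.303

Need Φ(δ − 1.645) = 0.9, so δ = 1.645 + 1.282 = 2.926.
δ = d·√(n/2) ⇒ d = δ/√(n/2) = 2.926/√(186/2) = 0.3035.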